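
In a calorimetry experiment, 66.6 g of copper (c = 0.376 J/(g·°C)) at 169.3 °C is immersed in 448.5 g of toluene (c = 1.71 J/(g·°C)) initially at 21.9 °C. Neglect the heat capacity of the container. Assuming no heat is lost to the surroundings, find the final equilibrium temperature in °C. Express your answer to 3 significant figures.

T_f = 26.6 °C

Heat lost by copper = heat gained by toluene.
(66.6)(0.376)(169.3 − T) = (448.5)(1.71)(T − 21.9)
25.0416 (169.3 − T) = 766.935 (T − 21.9)
4239.5 − 25.0416 T = 766.935 T − 16796
21035.5 = 791.9766 T
T = 26.56 °C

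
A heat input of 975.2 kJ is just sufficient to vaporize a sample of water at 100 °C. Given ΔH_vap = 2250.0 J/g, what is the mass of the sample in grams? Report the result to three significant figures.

m = q / ΔH_vap = 975200 J / 2250.0 J/g = 433 g

m = 433 g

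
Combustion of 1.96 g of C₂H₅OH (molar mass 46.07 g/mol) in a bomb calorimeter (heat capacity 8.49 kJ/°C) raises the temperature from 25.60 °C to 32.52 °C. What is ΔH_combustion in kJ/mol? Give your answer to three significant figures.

ΔT = 32.52 − 25.60 = 6.92 °C
q_cal = C_cal × ΔT = 8.49 × 6.92 = 58.7508 kJ
n = 1.96 / 46.07 = 0.04254 mol
q_rxn = −q_cal = -58.7508 kJ
ΔH = -58.7508 / 0.04254 = -1381 kJ/mol

ΔH = -1380 kJ/mol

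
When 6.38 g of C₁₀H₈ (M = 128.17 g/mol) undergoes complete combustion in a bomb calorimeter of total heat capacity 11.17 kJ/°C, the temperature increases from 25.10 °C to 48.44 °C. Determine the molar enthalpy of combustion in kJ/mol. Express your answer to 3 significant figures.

ΔH = -5240 kJ/mol

ΔT = 48.44 − 25.10 = 23.34 °C
q_cal = C_cal × ΔT = 11.17 × 23.34 = 260.7078 kJ
n = 6.38 / 128.17 = 0.04978 mol
q_rxn = −q_cal = -260.7078 kJ
ΔH = -260.7078 / 0.04978 = -5237 kJ/mol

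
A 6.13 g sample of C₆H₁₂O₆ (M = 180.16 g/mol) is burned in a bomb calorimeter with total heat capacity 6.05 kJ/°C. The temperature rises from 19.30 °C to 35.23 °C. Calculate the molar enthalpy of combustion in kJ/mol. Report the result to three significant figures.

ΔH = -2830 kJ/mol

ΔT = 35.23 − 19.30 = 15.93 °C
q_cal = C_cal × ΔT = 6.05 × 15.93 = 96.3765 kJ
n = 6.13 / 180.16 = 0.03403 mol
q_rxn = −q_cal = -96.3765 kJ
ΔH = -96.3765 / 0.03403 = -2832 kJ/mol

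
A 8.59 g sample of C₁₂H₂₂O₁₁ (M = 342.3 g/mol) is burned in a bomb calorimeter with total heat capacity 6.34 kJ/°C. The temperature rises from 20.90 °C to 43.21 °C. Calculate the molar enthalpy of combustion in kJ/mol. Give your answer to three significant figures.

ΔH = -5640 kJ/mol

ΔT = 43.21 − 20.90 = 22.31 °C
q_cal = C_cal × ΔT = 6.34 × 22.31 = 141.4454 kJ
n = 8.59 / 342.3 = 0.02509 mol
q_rxn = −q_cal = -141.4454 kJ
ΔH = -141.4454 / 0.02509 = -5638 kJ/mol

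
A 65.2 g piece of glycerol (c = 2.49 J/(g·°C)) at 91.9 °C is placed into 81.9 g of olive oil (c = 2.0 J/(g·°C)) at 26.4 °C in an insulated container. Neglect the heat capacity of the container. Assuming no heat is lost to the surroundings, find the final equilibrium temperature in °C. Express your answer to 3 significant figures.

Heat lost by glycerol = heat gained by olive oil.
(65.2)(2.49)(91.9 − T) = (81.9)(2.0)(T − 26.4)
162.348 (91.9 − T) = 163.8 (T − 26.4)
14920 − 162.348 T = 163.8 T − 4324.3
19244.3 = 326.148 T
T = 59.00 °C

T_f = 59.0 °C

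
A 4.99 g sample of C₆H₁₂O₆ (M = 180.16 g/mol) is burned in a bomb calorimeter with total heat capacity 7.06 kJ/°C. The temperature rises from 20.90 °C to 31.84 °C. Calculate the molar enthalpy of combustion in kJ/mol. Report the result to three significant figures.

ΔH = -2790 kJ/mol

ΔT = 31.84 − 20.90 = 10.94 °C
q_cal = C_cal × ΔT = 7.06 × 10.94 = 77.2364 kJ
n = 4.99 / 180.16 = 0.02770 mol
q_rxn = −q_cal = -77.2364 kJ
ΔH = -77.2364 / 0.02770 = -2788 kJ/mol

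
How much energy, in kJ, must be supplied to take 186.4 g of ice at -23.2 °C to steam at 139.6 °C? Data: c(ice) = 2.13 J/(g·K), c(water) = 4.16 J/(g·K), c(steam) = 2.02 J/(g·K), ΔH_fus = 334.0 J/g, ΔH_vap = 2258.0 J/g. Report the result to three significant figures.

q1 (heat ice -23.2→0.0 °C): 186.4 × 2.13 × 23.2 = 9211 J
q2 (melt at 0 °C): 186.4 × 334.0 = 62258 J
q3 (heat water 0.0→100.0 °C): 186.4 × 4.16 × 100.0 = 77542 J
q4 (vaporize at 100 °C): 186.4 × 2258.0 = 420891 J
q5 (heat steam 100.0→139.6 °C): 186.4 × 2.02 × 39.6 = 14911 J
Total: 9211 + 62258 + 77542 + 420891 + 14911 = 584813 J = 585 kJ

q = 585 kJ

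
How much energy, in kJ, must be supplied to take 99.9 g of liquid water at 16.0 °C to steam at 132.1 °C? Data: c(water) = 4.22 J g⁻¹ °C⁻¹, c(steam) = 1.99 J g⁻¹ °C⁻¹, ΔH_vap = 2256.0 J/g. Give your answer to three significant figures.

q = 267 kJ

q1 (heat water 16.0→100.0 °C): 99.9 × 4.22 × 84.0 = 35413 J
q2 (vaporize at 100 °C): 99.9 × 2256.0 = 225374 J
q3 (heat steam 100.0→132.1 °C): 99.9 × 1.99 × 32.1 = 6382 J
Total: 35413 + 225374 + 6382 = 267169 J = 267 kJ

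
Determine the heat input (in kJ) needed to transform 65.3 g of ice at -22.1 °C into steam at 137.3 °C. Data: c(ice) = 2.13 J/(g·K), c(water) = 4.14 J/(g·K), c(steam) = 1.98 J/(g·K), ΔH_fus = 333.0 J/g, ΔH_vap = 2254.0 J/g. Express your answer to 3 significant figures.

q = 204 kJ

q1 (heat ice -22.1→0.0 °C): 65.3 × 2.13 × 22.1 = 3074 J
q2 (melt at 0 °C): 65.3 × 333.0 = 21745 J
q3 (heat water 0.0→100.0 °C): 65.3 × 4.14 × 100.0 = 27034 J
q4 (vaporize at 100 °C): 65.3 × 2254.0 = 147186 J
q5 (heat steam 100.0→137.3 °C): 65.3 × 1.98 × 37.3 = 4823 J
Total: 3074 + 21745 + 27034 + 147186 + 4823 = 203862 J = 204 kJ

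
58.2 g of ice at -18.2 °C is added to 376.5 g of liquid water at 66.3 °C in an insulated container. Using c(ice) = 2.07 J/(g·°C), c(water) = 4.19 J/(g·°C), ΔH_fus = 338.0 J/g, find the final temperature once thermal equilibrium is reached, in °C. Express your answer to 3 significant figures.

T_f = 45.4 °C

Heat to bring ice to 0 °C and melt it: q₁ = 58.2×2.07×18.2 + 58.2×338.0 = 21864 J
Heat the water can supply cooling to 0 °C: 376.5×4.19×66.3 = 104591 J > q₁, so all ice melts.
Energy balance: 376.5×4.19×(66.3 − T) = 21864 + 58.2×4.19×(T − 0)
1577.535(66.3 − T) = 21864 + 243.858 T
104591 − 21864 = 1821.393 T
T = 82727 / 1821.393 = 45.42 °C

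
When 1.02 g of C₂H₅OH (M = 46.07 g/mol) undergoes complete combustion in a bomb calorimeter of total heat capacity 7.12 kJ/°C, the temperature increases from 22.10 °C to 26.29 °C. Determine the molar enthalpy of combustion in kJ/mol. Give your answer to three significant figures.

ΔH = -1350 kJ/mol

ΔT = 26.29 − 22.10 = 4.19 °C
q_cal = C_cal × ΔT = 7.12 × 4.19 = 29.8328 kJ
n = 1.02 / 46.07 = 0.02214 mol
q_rxn = −q_cal = -29.8328 kJ
ΔH = -29.8328 / 0.02214 = -1347 kJ/mol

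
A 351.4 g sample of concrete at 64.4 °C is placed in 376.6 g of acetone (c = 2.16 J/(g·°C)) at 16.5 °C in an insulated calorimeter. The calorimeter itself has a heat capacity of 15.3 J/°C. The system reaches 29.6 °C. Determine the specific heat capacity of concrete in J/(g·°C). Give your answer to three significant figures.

q_gained = (376.6 × 2.16 + 15.3) × (29.6 − 16.5) = 10860 J
q_lost = 351.4 × c × (64.4 − 29.6) = 12228.72 c
Set equal: c = 10860 / 12228.72 = 0.888 J/(g·°C)

c = 0.888 J/(g·°C)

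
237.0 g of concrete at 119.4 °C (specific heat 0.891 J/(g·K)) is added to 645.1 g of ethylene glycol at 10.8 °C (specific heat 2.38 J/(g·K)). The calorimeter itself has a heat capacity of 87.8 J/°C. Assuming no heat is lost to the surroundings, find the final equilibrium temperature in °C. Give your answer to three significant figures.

T_f = 23.3 °C

Heat lost by concrete = heat gained by ethylene glycol + calorimeter.
(237.0)(0.891)(119.4 − T) = [(645.1)(2.38) + 87.8](T − 10.8)
211.167 (119.4 − T) = 1623.138 (T − 10.8)
25213 − 211.167 T = 1623.138 T − 17530
42743 = 1834.305 T
T = 23.30 °C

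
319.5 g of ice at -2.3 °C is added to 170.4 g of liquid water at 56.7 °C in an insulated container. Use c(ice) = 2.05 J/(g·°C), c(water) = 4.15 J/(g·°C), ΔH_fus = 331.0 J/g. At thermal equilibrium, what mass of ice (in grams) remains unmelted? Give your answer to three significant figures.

Heat to warm all ice to 0 °C: 319.5×2.05×2.3 = 1506.4 J
Heat released by water cooling to 0 °C: 170.4×4.15×56.7 = 40096 J
40096 J < 1506.4 + 319.5×331.0 = 107260.9 J, so not all ice melts; final T = 0 °C.
Heat left for melting: 40096 − 1506.4 = 38589.6 J
Mass melted = 38589.6 / 331.0 = 116.6 g
Ice remaining = 319.5 − 116.6 = 202.9 g

m_ice remaining = 203 g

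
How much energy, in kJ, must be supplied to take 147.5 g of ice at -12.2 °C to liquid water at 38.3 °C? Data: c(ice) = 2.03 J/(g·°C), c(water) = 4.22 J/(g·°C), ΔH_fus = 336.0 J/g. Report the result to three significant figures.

q1 (heat ice -12.2→0.0 °C): 147.5 × 2.03 × 12.2 = 3653 J
q2 (melt at 0 °C): 147.5 × 336.0 = 49560 J
q3 (heat water 0.0→38.3 °C): 147.5 × 4.22 × 38.3 = 23840 J
Total: 3653 + 49560 + 23840 = 77053 J = 77.1 kJ

q = 77.1 kJ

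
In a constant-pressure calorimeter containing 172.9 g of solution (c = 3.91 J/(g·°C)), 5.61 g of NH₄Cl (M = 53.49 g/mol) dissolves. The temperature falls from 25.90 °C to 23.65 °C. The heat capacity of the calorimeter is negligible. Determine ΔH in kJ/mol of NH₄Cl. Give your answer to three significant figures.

ΔH = 14.5 kJ/mol

|ΔT| = |23.65 − 25.90| = 2.25 °C
|q_surr| = (172.9 × 3.91) × 2.25 = 676.039 × 2.25 = 1521 J
n(NH₄Cl) = 5.61 / 53.49 = 0.1049 mol
Temperature fell, so q_rxn = +|q_surr| = 1.521 kJ
ΔH = q_rxn / n = 14.50 kJ/mol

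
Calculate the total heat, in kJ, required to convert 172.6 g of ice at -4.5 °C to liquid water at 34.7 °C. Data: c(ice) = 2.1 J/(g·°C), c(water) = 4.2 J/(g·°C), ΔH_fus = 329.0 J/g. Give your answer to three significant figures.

q = 83.6 kJ

q1 (heat ice -4.5→0.0 °C): 172.6 × 2.1 × 4.5 = 1631 J
q2 (melt at 0 °C): 172.6 × 329.0 = 56785 J
q3 (heat water 0.0→34.7 °C): 172.6 × 4.2 × 34.7 = 25155 J
Total: 1631 + 56785 + 25155 = 83571 J = 83.6 kJ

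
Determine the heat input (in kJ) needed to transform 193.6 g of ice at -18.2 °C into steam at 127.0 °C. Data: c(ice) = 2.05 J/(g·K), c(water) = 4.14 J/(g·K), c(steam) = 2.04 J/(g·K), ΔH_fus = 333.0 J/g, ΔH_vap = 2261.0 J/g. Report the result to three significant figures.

q1 (heat ice -18.2→0.0 °C): 193.6 × 2.05 × 18.2 = 7223 J
q2 (melt at 0 °C): 193.6 × 333.0 = 64469 J
q3 (heat water 0.0→100.0 °C): 193.6 × 4.14 × 100.0 = 80150 J
q4 (vaporize at 100 °C): 193.6 × 2261.0 = 437730 J
q5 (heat steam 100.0→127.0 °C): 193.6 × 2.04 × 27.0 = 10663 J
Total: 7223 + 64469 + 80150 + 437730 + 10663 = 600235 J = 600 kJ

q = 600 kJ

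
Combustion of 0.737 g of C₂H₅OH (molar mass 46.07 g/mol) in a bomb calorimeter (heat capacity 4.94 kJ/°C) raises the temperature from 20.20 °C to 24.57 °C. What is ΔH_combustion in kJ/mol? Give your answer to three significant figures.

ΔT = 24.57 − 20.20 = 4.37 °C
q_cal = C_cal × ΔT = 4.94 × 4.37 = 21.5878 kJ
n = 0.737 / 46.07 = 0.01600 mol
q_rxn = −q_cal = -21.5878 kJ
ΔH = -21.5878 / 0.01600 = -1349 kJ/mol

ΔH = -1350 kJ/mol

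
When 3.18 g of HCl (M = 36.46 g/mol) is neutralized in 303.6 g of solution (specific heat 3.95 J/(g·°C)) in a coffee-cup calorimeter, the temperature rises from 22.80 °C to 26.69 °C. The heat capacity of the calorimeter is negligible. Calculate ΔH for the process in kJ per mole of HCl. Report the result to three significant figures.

|ΔT| = |26.69 − 22.80| = 3.89 °C
|q_surr| = (303.6 × 3.95) × 3.89 = 1199.22 × 3.89 = 4665 J
n(HCl) = 3.18 / 36.46 = 0.08722 mol
Temperature rose, so q_rxn = −|q_surr| = -4.665 kJ
ΔH = q_rxn / n = -53.49 kJ/mol

ΔH = -53.5 kJ/mol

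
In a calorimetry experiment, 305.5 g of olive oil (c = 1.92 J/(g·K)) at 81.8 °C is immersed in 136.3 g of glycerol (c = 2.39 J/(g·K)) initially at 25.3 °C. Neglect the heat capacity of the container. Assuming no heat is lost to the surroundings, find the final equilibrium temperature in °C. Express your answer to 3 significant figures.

Heat lost by olive oil = heat gained by glycerol.
(305.5)(1.92)(81.8 − T) = (136.3)(2.39)(T − 25.3)
586.56 (81.8 − T) = 325.757 (T − 25.3)
47981 − 586.56 T = 325.757 T − 8241.7
56222.7 = 912.317 T
T = 61.63 °C

T_f = 61.6 °C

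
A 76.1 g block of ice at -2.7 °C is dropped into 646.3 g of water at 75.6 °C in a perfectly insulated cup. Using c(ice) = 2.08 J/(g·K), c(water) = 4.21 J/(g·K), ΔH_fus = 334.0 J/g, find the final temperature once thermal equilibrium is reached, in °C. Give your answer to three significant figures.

T_f = 59.1 °C

Heat to bring ice to 0 °C and melt it: q₁ = 76.1×2.08×2.7 + 76.1×334.0 = 25845 J
Heat the water can supply cooling to 0 °C: 646.3×4.21×75.6 = 205702 J > q₁, so all ice melts.
Energy balance: 646.3×4.21×(75.6 − T) = 25845 + 76.1×4.21×(T − 0)
2720.923(75.6 − T) = 25845 + 320.381 T
205702 − 25845 = 3041.304 T
T = 179857 / 3041.304 = 59.14 °C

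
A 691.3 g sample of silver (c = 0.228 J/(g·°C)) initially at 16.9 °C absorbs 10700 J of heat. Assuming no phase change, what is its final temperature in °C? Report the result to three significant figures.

ΔT = q / (m c) = 10700 / (691.3 × 0.228) = 67.89 °C
T_f = 16.9 + 67.89 = 84.79 °C

T_f = 84.8 °C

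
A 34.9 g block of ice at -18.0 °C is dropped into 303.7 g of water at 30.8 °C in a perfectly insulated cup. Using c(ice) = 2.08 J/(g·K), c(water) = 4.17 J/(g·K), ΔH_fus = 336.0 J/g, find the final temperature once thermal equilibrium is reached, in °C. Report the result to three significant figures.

T_f = 18.4 °C

Heat to bring ice to 0 °C and melt it: q₁ = 34.9×2.08×18.0 + 34.9×336.0 = 13033 J
Heat the water can supply cooling to 0 °C: 303.7×4.17×30.8 = 39006.0 J > q₁, so all ice melts.
Energy balance: 303.7×4.17×(30.8 − T) = 13033 + 34.9×4.17×(T − 0)
1266.429(30.8 − T) = 13033 + 145.533 T
39006.0 − 13033 = 1411.962 T
T = 25973.0 / 1411.962 = 18.39 °C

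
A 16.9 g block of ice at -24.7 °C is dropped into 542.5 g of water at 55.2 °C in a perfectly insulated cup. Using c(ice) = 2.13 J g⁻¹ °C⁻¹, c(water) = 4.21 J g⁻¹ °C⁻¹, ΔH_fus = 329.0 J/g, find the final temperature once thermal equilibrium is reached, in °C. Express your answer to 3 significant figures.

T_f = 50.8 °C

Heat to bring ice to 0 °C and melt it: q₁ = 16.9×2.13×24.7 + 16.9×329.0 = 6449.2 J
Heat the water can supply cooling to 0 °C: 542.5×4.21×55.2 = 126073 J > q₁, so all ice melts.
Energy balance: 542.5×4.21×(55.2 − T) = 6449.2 + 16.9×4.21×(T − 0)
2283.925(55.2 − T) = 6449.2 + 71.149 T
126073 − 6449.2 = 2355.074 T
T = 119623.8 / 2355.074 = 50.79 °C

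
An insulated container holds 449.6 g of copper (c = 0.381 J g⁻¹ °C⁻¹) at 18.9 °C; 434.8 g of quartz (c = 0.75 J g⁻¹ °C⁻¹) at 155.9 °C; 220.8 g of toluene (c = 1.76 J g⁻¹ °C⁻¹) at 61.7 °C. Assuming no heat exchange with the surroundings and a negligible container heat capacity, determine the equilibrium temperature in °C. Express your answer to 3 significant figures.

Σ mᵢcᵢ(T − Tᵢ) = 0  ⇒  T = Σ mᵢcᵢTᵢ / Σ mᵢcᵢ
Σ mᵢcᵢ = 449.6×0.381 + 434.8×0.75 + 220.8×1.76 = 886.0056
Σ mᵢcᵢTᵢ = 171.2976×18.9 + 326.1×155.9 + 388.608×61.7 = 78054
T = 78054 / 886.0056 = 88.10 °C

T_f = 88.1 °C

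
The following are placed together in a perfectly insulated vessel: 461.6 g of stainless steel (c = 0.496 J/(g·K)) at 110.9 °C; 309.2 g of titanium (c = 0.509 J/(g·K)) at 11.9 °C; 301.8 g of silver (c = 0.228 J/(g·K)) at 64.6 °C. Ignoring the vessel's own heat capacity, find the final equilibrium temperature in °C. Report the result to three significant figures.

Σ mᵢcᵢ(T − Tᵢ) = 0  ⇒  T = Σ mᵢcᵢTᵢ / Σ mᵢcᵢ
Σ mᵢcᵢ = 461.6×0.496 + 309.2×0.509 + 301.8×0.228 = 455.1468
Σ mᵢcᵢTᵢ = 228.9536×110.9 + 157.3828×11.9 + 68.8104×64.6 = 31709
T = 31709 / 455.1468 = 69.67 °C

T_f = 69.7 °C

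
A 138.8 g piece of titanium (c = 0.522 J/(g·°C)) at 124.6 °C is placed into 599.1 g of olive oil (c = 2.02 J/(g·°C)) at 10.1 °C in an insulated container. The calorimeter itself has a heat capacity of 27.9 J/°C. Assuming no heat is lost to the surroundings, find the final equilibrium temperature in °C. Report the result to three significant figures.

T_f = 16.4 °C

Heat lost by titanium = heat gained by olive oil + calorimeter.
(138.8)(0.522)(124.6 − T) = [(599.1)(2.02) + 27.9](T − 10.1)
72.4536 (124.6 − T) = 1238.082 (T − 10.1)
9027.7 − 72.4536 T = 1238.082 T − 12505
21532.7 = 1310.5356 T
T = 16.43 °C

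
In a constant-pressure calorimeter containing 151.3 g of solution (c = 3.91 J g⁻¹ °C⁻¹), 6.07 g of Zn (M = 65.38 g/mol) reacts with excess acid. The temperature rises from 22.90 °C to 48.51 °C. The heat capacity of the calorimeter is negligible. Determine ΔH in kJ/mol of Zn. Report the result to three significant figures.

ΔH = -163 kJ/mol

|ΔT| = |48.51 − 22.90| = 25.61 °C
|q_surr| = (151.3 × 3.91) × 25.61 = 591.583 × 25.61 = 15150 J
n(Zn) = 6.07 / 65.38 = 0.09284 mol
Temperature rose, so q_rxn = −|q_surr| = -15.15 kJ
ΔH = q_rxn / n = -163.2 kJ/mol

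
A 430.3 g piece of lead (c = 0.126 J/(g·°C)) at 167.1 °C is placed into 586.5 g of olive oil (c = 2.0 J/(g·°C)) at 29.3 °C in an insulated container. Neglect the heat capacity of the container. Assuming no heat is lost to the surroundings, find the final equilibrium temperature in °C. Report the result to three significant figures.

Heat lost by lead = heat gained by olive oil.
(430.3)(0.126)(167.1 − T) = (586.5)(2.0)(T − 29.3)
54.2178 (167.1 − T) = 1173 (T − 29.3)
9059.8 − 54.2178 T = 1173 T − 34369
43428.8 = 1227.2178 T
T = 35.39 °C

T_f = 35.4 °C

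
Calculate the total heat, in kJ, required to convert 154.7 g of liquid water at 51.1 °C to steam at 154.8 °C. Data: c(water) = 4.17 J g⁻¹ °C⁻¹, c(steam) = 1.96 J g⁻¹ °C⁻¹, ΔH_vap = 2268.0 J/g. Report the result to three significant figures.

q = 399 kJ

q1 (heat water 51.1→100.0 °C): 154.7 × 4.17 × 48.9 = 31545 J
q2 (vaporize at 100 °C): 154.7 × 2268.0 = 350860 J
q3 (heat steam 100.0→154.8 °C): 154.7 × 1.96 × 54.8 = 16616 J
Total: 31545 + 350860 + 16616 = 399021 J = 399 kJ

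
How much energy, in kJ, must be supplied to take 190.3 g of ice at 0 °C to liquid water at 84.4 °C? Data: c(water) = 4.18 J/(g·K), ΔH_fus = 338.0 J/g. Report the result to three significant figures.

q1 (melt at 0 °C): 190.3 × 338.0 = 64321 J
q2 (heat water 0.0→84.4 °C): 190.3 × 4.18 × 84.4 = 67136 J
Total: 64321 + 67136 = 131457 J = 131 kJ

q = 131 kJ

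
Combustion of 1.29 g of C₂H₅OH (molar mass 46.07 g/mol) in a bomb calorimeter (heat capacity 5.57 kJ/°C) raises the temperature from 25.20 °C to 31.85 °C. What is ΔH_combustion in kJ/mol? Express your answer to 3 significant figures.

ΔT = 31.85 − 25.20 = 6.65 °C
q_cal = C_cal × ΔT = 5.57 × 6.65 = 37.0405 kJ
n = 1.29 / 46.07 = 0.02800 mol
q_rxn = −q_cal = -37.0405 kJ
ΔH = -37.0405 / 0.02800 = -1323 kJ/mol

ΔH = -1320 kJ/mol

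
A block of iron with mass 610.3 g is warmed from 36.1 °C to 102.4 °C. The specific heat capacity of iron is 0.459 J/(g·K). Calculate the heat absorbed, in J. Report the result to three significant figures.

q = 18600 J

q = m c ΔT = 610.3 × 0.459 × (102.4 − 36.1)
q = 610.3 × 0.459 × 66.3 = 18570 J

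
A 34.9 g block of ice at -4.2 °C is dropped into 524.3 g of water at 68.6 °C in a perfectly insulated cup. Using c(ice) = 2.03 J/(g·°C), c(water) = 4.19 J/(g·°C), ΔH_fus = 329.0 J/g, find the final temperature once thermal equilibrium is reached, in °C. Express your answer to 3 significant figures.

T_f = 59.3 °C

Heat to bring ice to 0 °C and melt it: q₁ = 34.9×2.03×4.2 + 34.9×329.0 = 11780 J
Heat the water can supply cooling to 0 °C: 524.3×4.19×68.6 = 150702 J > q₁, so all ice melts.
Energy balance: 524.3×4.19×(68.6 − T) = 11780 + 34.9×4.19×(T − 0)
2196.817(68.6 − T) = 11780 + 146.231 T
150702 − 11780 = 2343.048 T
T = 138922 / 2343.048 = 59.29 °C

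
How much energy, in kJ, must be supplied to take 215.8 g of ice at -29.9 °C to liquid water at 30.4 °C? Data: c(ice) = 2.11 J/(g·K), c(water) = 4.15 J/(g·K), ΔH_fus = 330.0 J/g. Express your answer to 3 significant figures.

q1 (heat ice -29.9→0.0 °C): 215.8 × 2.11 × 29.9 = 13615 J
q2 (melt at 0 °C): 215.8 × 330.0 = 71214 J
q3 (heat water 0.0→30.4 °C): 215.8 × 4.15 × 30.4 = 27225 J
Total: 13615 + 71214 + 27225 = 112054 J = 112 kJ

q = 112 kJ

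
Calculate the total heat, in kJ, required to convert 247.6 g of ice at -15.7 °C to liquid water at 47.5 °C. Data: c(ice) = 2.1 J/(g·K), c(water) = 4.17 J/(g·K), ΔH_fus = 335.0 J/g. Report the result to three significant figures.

q1 (heat ice -15.7→0.0 °C): 247.6 × 2.1 × 15.7 = 8163 J
q2 (melt at 0 °C): 247.6 × 335.0 = 82946 J
q3 (heat water 0.0→47.5 °C): 247.6 × 4.17 × 47.5 = 49043 J
Total: 8163 + 82946 + 49043 = 140152 J = 140 kJ

q = 140 kJ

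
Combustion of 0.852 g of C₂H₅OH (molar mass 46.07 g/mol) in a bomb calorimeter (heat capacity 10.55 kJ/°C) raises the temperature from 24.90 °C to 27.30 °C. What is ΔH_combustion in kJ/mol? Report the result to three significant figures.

ΔH = -1370 kJ/mol

ΔT = 27.30 − 24.90 = 2.40 °C
q_cal = C_cal × ΔT = 10.55 × 2.40 = 25.32 kJ
n = 0.852 / 46.07 = 0.01849 mol
q_rxn = −q_cal = -25.32 kJ
ΔH = -25.32 / 0.01849 = -1369 kJ/mol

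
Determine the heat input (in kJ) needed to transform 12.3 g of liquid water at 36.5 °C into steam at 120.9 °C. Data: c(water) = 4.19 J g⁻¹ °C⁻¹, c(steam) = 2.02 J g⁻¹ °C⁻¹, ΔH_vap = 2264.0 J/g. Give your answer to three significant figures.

q1 (heat water 36.5→100.0 °C): 12.3 × 4.19 × 63.5 = 3273 J
q2 (vaporize at 100 °C): 12.3 × 2264.0 = 27847 J
q3 (heat steam 100.0→120.9 °C): 12.3 × 2.02 × 20.9 = 519 J
Total: 3273 + 27847 + 519 = 31639 J = 31.6 kJ

q = 31.6 kJ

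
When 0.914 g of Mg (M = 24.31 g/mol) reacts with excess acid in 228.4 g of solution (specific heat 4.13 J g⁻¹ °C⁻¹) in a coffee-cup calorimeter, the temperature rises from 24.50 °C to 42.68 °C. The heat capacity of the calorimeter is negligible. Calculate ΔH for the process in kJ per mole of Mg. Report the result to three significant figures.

ΔH = -456 kJ/mol

|ΔT| = |42.68 − 24.50| = 18.18 °C
|q_surr| = (228.4 × 4.13) × 18.18 = 943.292 × 18.18 = 17150 J
n(Mg) = 0.914 / 24.31 = 0.03760 mol
Temperature rose, so q_rxn = −|q_surr| = -17.15 kJ
ΔH = q_rxn / n = -456.1 kJ/mol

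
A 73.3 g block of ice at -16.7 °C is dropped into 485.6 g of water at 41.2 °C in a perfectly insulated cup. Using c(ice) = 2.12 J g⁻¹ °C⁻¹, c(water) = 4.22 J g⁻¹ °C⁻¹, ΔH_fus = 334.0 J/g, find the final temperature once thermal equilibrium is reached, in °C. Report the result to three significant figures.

T_f = 24.3 °C

Heat to bring ice to 0 °C and melt it: q₁ = 73.3×2.12×16.7 + 73.3×334.0 = 27077 J
Heat the water can supply cooling to 0 °C: 485.6×4.22×41.2 = 84428.4 J > q₁, so all ice melts.
Energy balance: 485.6×4.22×(41.2 − T) = 27077 + 73.3×4.22×(T − 0)
2049.232(41.2 − T) = 27077 + 309.326 T
84428.4 − 27077 = 2358.558 T
T = 57351.4 / 2358.558 = 24.32 °C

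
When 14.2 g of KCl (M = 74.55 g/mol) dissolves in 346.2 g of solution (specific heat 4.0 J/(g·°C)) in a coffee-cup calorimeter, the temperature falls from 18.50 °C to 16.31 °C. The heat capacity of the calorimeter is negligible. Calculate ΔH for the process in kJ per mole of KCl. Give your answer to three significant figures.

|ΔT| = |16.31 − 18.50| = 2.19 °C
|q_surr| = (346.2 × 4.0) × 2.19 = 1384.8 × 2.19 = 3033 J
n(KCl) = 14.2 / 74.55 = 0.1905 mol
Temperature fell, so q_rxn = +|q_surr| = 3.033 kJ
ΔH = q_rxn / n = 15.92 kJ/mol

ΔH = 15.9 kJ/mol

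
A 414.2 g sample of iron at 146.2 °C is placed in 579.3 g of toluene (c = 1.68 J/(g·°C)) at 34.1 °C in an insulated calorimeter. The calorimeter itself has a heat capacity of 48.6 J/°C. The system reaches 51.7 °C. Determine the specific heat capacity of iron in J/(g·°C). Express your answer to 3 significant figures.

q_gained = (579.3 × 1.68 + 48.6) × (51.7 − 34.1) = 17980 J
q_lost = 414.2 × c × (146.2 − 51.7) = 39141.9 c
Set equal: c = 17980 / 39141.9 = 0.459 J/(g·°C)

c = 0.459 J/(g·°C)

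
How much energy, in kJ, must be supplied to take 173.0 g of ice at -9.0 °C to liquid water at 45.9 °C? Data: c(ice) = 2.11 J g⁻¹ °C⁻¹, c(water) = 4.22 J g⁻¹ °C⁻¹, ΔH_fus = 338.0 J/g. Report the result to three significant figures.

q1 (heat ice -9.0→0.0 °C): 173.0 × 2.11 × 9.0 = 3285 J
q2 (melt at 0 °C): 173.0 × 338.0 = 58474 J
q3 (heat water 0.0→45.9 °C): 173.0 × 4.22 × 45.9 = 33510 J
Total: 3285 + 58474 + 33510 = 95269 J = 95.3 kJ

q = 95.3 kJ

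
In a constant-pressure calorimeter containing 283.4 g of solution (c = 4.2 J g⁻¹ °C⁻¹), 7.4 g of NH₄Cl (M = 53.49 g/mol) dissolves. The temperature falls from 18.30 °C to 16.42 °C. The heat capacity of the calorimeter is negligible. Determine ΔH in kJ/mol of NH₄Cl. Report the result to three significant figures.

|ΔT| = |16.42 − 18.30| = 1.88 °C
|q_surr| = (283.4 × 4.2) × 1.88 = 1190.28 × 1.88 = 2238 J
n(NH₄Cl) = 7.4 / 53.49 = 0.1383 mol
Temperature fell, so q_rxn = +|q_surr| = 2.238 kJ
ΔH = q_rxn / n = 16.18 kJ/mol

ΔH = 16.2 kJ/mol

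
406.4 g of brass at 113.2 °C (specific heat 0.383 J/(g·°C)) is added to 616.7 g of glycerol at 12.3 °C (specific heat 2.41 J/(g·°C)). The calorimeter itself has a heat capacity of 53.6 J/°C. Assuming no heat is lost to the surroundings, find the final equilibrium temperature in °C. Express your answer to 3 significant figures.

Heat lost by brass = heat gained by glycerol + calorimeter.
(406.4)(0.383)(113.2 − T) = [(616.7)(2.41) + 53.6](T − 12.3)
155.6512 (113.2 − T) = 1539.847 (T − 12.3)
17620 − 155.6512 T = 1539.847 T − 18940
36560 = 1695.4982 T
T = 21.56 °C

T_f = 21.6 °C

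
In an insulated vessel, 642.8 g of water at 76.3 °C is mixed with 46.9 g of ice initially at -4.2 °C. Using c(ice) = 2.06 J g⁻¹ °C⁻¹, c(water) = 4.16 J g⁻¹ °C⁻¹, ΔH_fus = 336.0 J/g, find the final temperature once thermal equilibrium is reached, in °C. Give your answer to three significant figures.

T_f = 65.5 °C

Heat to bring ice to 0 °C and melt it: q₁ = 46.9×2.06×4.2 + 46.9×336.0 = 16164 J
Heat the water can supply cooling to 0 °C: 642.8×4.16×76.3 = 204030 J > q₁, so all ice melts.
Energy balance: 642.8×4.16×(76.3 − T) = 16164 + 46.9×4.16×(T − 0)
2674.048(76.3 − T) = 16164 + 195.104 T
204030 − 16164 = 2869.152 T
T = 187866 / 2869.152 = 65.48 °C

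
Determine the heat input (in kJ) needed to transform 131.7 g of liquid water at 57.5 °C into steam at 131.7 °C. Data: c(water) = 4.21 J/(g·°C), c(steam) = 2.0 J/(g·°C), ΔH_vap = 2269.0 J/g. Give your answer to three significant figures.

q1 (heat water 57.5→100.0 °C): 131.7 × 4.21 × 42.5 = 23564 J
q2 (vaporize at 100 °C): 131.7 × 2269.0 = 298827 J
q3 (heat steam 100.0→131.7 °C): 131.7 × 2.0 × 31.7 = 8350 J
Total: 23564 + 298827 + 8350 = 330741 J = 331 kJ

q = 331 kJ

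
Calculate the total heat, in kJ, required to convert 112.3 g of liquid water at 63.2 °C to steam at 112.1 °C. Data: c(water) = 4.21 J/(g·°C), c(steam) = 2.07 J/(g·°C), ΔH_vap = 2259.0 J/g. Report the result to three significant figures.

q1 (heat water 63.2→100.0 °C): 112.3 × 4.21 × 36.8 = 17398 J
q2 (vaporize at 100 °C): 112.3 × 2259.0 = 253686 J
q3 (heat steam 100.0→112.1 °C): 112.3 × 2.07 × 12.1 = 2813 J
Total: 17398 + 253686 + 2813 = 273897 J = 274 kJ

q = 274 kJ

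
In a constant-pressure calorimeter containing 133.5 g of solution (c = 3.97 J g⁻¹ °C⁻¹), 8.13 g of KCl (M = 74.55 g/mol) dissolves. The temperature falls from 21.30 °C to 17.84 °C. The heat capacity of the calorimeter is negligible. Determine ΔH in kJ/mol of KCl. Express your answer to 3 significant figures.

|ΔT| = |17.84 − 21.30| = 3.46 °C
|q_surr| = (133.5 × 3.97) × 3.46 = 529.995 × 3.46 = 1834 J
n(KCl) = 8.13 / 74.55 = 0.1091 mol
Temperature fell, so q_rxn = +|q_surr| = 1.834 kJ
ΔH = q_rxn / n = 16.81 kJ/mol

ΔH = 16.8 kJ/mol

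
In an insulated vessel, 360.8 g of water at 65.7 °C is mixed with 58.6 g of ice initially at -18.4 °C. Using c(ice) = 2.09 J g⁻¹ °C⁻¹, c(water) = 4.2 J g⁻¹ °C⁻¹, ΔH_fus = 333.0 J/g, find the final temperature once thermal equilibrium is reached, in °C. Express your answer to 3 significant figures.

T_f = 44.2 °C

Heat to bring ice to 0 °C and melt it: q₁ = 58.6×2.09×18.4 + 58.6×333.0 = 21767 J
Heat the water can supply cooling to 0 °C: 360.8×4.2×65.7 = 99559.2 J > q₁, so all ice melts.
Energy balance: 360.8×4.2×(65.7 − T) = 21767 + 58.6×4.2×(T − 0)
1515.36(65.7 − T) = 21767 + 246.12 T
99559.2 − 21767 = 1761.48 T
T = 77792.2 / 1761.48 = 44.16 °C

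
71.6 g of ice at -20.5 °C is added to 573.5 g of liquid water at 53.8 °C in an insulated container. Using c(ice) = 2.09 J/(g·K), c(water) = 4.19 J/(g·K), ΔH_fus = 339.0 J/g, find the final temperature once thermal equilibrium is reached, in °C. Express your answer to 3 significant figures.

T_f = 37.7 °C

Heat to bring ice to 0 °C and melt it: q₁ = 71.6×2.09×20.5 + 71.6×339.0 = 27340 J
Heat the water can supply cooling to 0 °C: 573.5×4.19×53.8 = 129280 J > q₁, so all ice melts.
Energy balance: 573.5×4.19×(53.8 − T) = 27340 + 71.6×4.19×(T − 0)
2402.965(53.8 − T) = 27340 + 300.004 T
129280 − 27340 = 2702.969 T
T = 101940 / 2702.969 = 37.71 °C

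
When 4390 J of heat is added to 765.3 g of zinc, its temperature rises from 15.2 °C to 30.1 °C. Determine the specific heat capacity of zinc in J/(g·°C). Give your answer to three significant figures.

c = 0.385 J/(g·°C)

c = q / (m ΔT) = 4390 / (765.3 × 14.9)
c = 4390 / 11402.97 = 0.385 J/(g·°C)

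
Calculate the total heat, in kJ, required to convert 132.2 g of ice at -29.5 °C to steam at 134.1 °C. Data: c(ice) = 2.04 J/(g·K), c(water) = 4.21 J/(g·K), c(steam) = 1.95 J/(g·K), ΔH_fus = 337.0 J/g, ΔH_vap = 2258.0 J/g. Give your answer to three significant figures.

q = 415 kJ

q1 (heat ice -29.5→0.0 °C): 132.2 × 2.04 × 29.5 = 7956 J
q2 (melt at 0 °C): 132.2 × 337.0 = 44551 J
q3 (heat water 0.0→100.0 °C): 132.2 × 4.21 × 100.0 = 55656 J
q4 (vaporize at 100 °C): 132.2 × 2258.0 = 298508 J
q5 (heat steam 100.0→134.1 °C): 132.2 × 1.95 × 34.1 = 8791 J
Total: 7956 + 44551 + 55656 + 298508 + 8791 = 415462 J = 415 kJ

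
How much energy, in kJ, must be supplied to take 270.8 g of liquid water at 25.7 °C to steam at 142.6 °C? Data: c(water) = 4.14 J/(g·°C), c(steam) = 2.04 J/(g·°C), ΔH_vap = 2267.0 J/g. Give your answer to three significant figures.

q = 721 kJ

q1 (heat water 25.7→100.0 °C): 270.8 × 4.14 × 74.3 = 83299 J
q2 (vaporize at 100 °C): 270.8 × 2267.0 = 613904 J
q3 (heat steam 100.0→142.6 °C): 270.8 × 2.04 × 42.6 = 23534 J
Total: 83299 + 613904 + 23534 = 720737 J = 721 kJ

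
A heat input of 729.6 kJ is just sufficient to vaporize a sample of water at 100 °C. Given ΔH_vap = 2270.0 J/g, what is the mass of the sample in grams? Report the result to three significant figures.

m = 321 g

m = q / ΔH_vap = 729600 J / 2270.0 J/g = 321 g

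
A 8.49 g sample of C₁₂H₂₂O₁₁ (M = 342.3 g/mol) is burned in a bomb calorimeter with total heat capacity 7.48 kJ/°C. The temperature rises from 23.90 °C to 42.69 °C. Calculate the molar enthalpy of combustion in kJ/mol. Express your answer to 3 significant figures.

ΔT = 42.69 − 23.90 = 18.79 °C
q_cal = C_cal × ΔT = 7.48 × 18.79 = 140.5492 kJ
n = 8.49 / 342.3 = 0.02480 mol
q_rxn = −q_cal = -140.5492 kJ
ΔH = -140.5492 / 0.02480 = -5667 kJ/mol

ΔH = -5670 kJ/mol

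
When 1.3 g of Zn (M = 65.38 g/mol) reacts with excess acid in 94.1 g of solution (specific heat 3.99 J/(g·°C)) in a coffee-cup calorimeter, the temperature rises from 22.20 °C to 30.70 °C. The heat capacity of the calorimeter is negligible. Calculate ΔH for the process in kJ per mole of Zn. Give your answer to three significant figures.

|ΔT| = |30.70 − 22.20| = 8.50 °C
|q_surr| = (94.1 × 3.99) × 8.50 = 375.459 × 8.50 = 3191 J
n(Zn) = 1.3 / 65.38 = 0.01988 mol
Temperature rose, so q_rxn = −|q_surr| = -3.191 kJ
ΔH = q_rxn / n = -160.5 kJ/mol

ΔH = -161 kJ/mol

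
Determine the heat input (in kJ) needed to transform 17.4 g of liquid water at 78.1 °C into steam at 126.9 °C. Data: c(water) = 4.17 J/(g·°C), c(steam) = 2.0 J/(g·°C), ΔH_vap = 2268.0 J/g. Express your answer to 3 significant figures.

q = 42.0 kJ

q1 (heat water 78.1→100.0 °C): 17.4 × 4.17 × 21.9 = 1589 J
q2 (vaporize at 100 °C): 17.4 × 2268.0 = 39463 J
q3 (heat steam 100.0→126.9 °C): 17.4 × 2.0 × 26.9 = 936 J
Total: 1589 + 39463 + 936 = 41988 J = 42.0 kJ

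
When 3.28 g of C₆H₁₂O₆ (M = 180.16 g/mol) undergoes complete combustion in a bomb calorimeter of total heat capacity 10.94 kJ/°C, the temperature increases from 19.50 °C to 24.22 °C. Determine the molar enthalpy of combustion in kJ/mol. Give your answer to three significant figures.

ΔH = -2840 kJ/mol

ΔT = 24.22 − 19.50 = 4.72 °C
q_cal = C_cal × ΔT = 10.94 × 4.72 = 51.6368 kJ
n = 3.28 / 180.16 = 0.01821 mol
q_rxn = −q_cal = -51.6368 kJ
ΔH = -51.6368 / 0.01821 = -2836 kJ/mol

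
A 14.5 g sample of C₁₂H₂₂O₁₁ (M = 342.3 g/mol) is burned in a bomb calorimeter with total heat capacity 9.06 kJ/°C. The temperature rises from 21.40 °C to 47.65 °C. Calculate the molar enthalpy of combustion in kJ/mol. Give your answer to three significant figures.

ΔH = -5610 kJ/mol

ΔT = 47.65 − 21.40 = 26.25 °C
q_cal = C_cal × ΔT = 9.06 × 26.25 = 237.825 kJ
n = 14.5 / 342.3 = 0.04236 mol
q_rxn = −q_cal = -237.825 kJ
ΔH = -237.825 / 0.04236 = -5614 kJ/mol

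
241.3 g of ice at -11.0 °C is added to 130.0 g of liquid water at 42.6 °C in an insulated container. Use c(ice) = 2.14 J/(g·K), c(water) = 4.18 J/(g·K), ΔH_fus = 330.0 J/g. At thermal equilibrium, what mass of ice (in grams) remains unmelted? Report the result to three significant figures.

m_ice remaining = 188 g

Heat to warm all ice to 0 °C: 241.3×2.14×11.0 = 5680.2 J
Heat released by water cooling to 0 °C: 130.0×4.18×42.6 = 23149 J
23149 J < 5680.2 + 241.3×330.0 = 85309.2 J, so not all ice melts; final T = 0 °C.
Heat left for melting: 23149 − 5680.2 = 17468.8 J
Mass melted = 17468.8 / 330.0 = 52.94 g
Ice remaining = 241.3 − 52.94 = 188.36 g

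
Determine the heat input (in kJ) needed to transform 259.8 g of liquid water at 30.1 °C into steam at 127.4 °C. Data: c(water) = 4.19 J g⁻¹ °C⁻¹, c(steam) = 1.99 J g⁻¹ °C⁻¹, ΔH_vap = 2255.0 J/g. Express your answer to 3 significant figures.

q1 (heat water 30.1→100.0 °C): 259.8 × 4.19 × 69.9 = 76090 J
q2 (vaporize at 100 °C): 259.8 × 2255.0 = 585849 J
q3 (heat steam 100.0→127.4 °C): 259.8 × 1.99 × 27.4 = 14166 J
Total: 76090 + 585849 + 14166 = 676105 J = 676 kJ

q = 676 kJ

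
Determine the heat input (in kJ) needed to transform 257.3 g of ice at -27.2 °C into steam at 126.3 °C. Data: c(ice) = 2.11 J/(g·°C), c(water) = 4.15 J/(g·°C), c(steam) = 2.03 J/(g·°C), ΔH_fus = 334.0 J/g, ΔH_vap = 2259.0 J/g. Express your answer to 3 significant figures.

q = 802 kJ

q1 (heat ice -27.2→0.0 °C): 257.3 × 2.11 × 27.2 = 14767 J
q2 (melt at 0 °C): 257.3 × 334.0 = 85938 J
q3 (heat water 0.0→100.0 °C): 257.3 × 4.15 × 100.0 = 106780 J
q4 (vaporize at 100 °C): 257.3 × 2259.0 = 581241 J
q5 (heat steam 100.0→126.3 °C): 257.3 × 2.03 × 26.3 = 13737 J
Total: 14767 + 85938 + 106780 + 581241 + 13737 = 802463 J = 802 kJ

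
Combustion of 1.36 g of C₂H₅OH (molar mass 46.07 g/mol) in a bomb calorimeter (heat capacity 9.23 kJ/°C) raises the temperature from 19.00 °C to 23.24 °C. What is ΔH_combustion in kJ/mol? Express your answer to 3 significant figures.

ΔH = -1330 kJ/mol

ΔT = 23.24 − 19.00 = 4.24 °C
q_cal = C_cal × ΔT = 9.23 × 4.24 = 39.1352 kJ
n = 1.36 / 46.07 = 0.02952 mol
q_rxn = −q_cal = -39.1352 kJ
ΔH = -39.1352 / 0.02952 = -1326 kJ/mol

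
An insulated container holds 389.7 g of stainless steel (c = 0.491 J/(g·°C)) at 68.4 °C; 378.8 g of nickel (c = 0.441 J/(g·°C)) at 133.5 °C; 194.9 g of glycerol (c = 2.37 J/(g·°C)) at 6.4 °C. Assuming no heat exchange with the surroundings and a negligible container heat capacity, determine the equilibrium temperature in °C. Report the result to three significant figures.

Σ mᵢcᵢ(T − Tᵢ) = 0  ⇒  T = Σ mᵢcᵢTᵢ / Σ mᵢcᵢ
Σ mᵢcᵢ = 389.7×0.491 + 378.8×0.441 + 194.9×2.37 = 820.3065
Σ mᵢcᵢTᵢ = 191.3427×68.4 + 167.0508×133.5 + 461.913×6.4 = 38345
T = 38345 / 820.3065 = 46.74 °C

T_f = 46.7 °C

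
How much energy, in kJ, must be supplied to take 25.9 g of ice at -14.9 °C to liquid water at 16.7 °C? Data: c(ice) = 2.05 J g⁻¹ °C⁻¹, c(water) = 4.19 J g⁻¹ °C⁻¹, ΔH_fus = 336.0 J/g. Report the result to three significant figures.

q1 (heat ice -14.9→0.0 °C): 25.9 × 2.05 × 14.9 = 791 J
q2 (melt at 0 °C): 25.9 × 336.0 = 8702 J
q3 (heat water 0.0→16.7 °C): 25.9 × 4.19 × 16.7 = 1812 J
Total: 791 + 8702 + 1812 = 11305 J = 11.3 kJ

q = 11.3 kJ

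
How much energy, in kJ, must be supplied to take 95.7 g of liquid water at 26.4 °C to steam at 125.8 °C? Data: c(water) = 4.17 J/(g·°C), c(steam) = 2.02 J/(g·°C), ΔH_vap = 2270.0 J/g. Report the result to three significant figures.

q1 (heat water 26.4→100.0 °C): 95.7 × 4.17 × 73.6 = 29371 J
q2 (vaporize at 100 °C): 95.7 × 2270.0 = 217239 J
q3 (heat steam 100.0→125.8 °C): 95.7 × 2.02 × 25.8 = 4988 J
Total: 29371 + 217239 + 4988 = 251598 J = 252 kJ

q = 252 kJ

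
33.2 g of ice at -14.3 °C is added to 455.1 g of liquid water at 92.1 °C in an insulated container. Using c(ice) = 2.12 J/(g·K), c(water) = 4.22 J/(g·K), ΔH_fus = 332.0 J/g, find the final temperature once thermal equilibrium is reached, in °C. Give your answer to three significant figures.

T_f = 80.0 °C

Heat to bring ice to 0 °C and melt it: q₁ = 33.2×2.12×14.3 + 33.2×332.0 = 12029 J
Heat the water can supply cooling to 0 °C: 455.1×4.22×92.1 = 176880 J > q₁, so all ice melts.
Energy balance: 455.1×4.22×(92.1 − T) = 12029 + 33.2×4.22×(T − 0)
1920.522(92.1 − T) = 12029 + 140.104 T
176880 − 12029 = 2060.626 T
T = 164851 / 2060.626 = 80.00 °C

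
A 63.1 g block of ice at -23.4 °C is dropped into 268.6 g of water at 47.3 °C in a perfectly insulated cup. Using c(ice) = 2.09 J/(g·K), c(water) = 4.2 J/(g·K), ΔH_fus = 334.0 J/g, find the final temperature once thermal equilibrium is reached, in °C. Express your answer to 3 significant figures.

T_f = 21.0 °C

Heat to bring ice to 0 °C and melt it: q₁ = 63.1×2.09×23.4 + 63.1×334.0 = 24161 J
Heat the water can supply cooling to 0 °C: 268.6×4.2×47.3 = 53360.1 J > q₁, so all ice melts.
Energy balance: 268.6×4.2×(47.3 − T) = 24161 + 63.1×4.2×(T − 0)
1128.12(47.3 − T) = 24161 + 265.02 T
53360.1 − 24161 = 1393.14 T
T = 29199.1 / 1393.14 = 20.96 °C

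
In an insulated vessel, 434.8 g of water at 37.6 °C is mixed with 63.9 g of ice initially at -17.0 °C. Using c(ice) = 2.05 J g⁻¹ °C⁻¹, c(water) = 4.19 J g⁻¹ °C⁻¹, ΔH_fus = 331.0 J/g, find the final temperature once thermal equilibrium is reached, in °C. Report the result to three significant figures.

Heat to bring ice to 0 °C and melt it: q₁ = 63.9×2.05×17.0 + 63.9×331.0 = 23378 J
Heat the water can supply cooling to 0 °C: 434.8×4.19×37.6 = 68500.1 J > q₁, so all ice melts.
Energy balance: 434.8×4.19×(37.6 − T) = 23378 + 63.9×4.19×(T − 0)
1821.812(37.6 − T) = 23378 + 267.741 T
68500.1 − 23378 = 2089.553 T
T = 45122.1 / 2089.553 = 21.59 °C

T_f = 21.6 °C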